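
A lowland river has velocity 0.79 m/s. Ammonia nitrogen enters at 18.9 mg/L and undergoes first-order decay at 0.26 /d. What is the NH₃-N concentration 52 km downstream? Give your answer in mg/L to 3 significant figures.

15.5 mg/L

Travel time t = 52 km / 0.79 m/s = 5.2e+04/0.79 = 6.582e+04 s = 0.7618 d.
First-order decay: C = 18.9·exp(−0.26·0.7618) = 18.9·0.8203 = 15.5 mg/L.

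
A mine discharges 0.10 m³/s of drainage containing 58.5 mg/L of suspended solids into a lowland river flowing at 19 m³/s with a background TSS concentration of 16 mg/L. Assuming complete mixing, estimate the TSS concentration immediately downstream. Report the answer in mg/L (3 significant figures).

16.2 mg/L

Flow-weighted mixing gives C = (0.1·58.5 + 19·16) / (0.1 + 19) = 309.9/19.1 = 16.22 mg/L.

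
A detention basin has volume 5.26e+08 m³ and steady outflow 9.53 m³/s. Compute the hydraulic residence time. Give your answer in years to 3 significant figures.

Q = 9.53 m³/s × 3.156e+07 s/yr = 3.007e+08 m³/yr.
Hydraulic residence time τ = V/Q = 5.26e+08/3.007e+08 = 1.749 yr.

1.75 yr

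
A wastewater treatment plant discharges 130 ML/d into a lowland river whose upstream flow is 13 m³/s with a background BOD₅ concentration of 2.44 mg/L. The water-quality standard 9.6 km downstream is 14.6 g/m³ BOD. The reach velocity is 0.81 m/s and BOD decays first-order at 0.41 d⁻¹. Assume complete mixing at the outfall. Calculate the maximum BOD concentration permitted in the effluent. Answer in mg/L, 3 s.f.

130 ML/d = 1.505 m³/s.
Travel time to the compliance point: t = 9600/0.81 = 1.185e+04 s = 0.1372 d; decay factor exp(−0.41·0.1372) = 0.9453.
So the concentration just after mixing may be at most 14.6/0.9453 = 15.44 mg/L.
Mass balance: 15.44·14.5 = 1.505·Cₑ + 13·2.44.
Cₑ = (224 − 31.72) / 1.505 = 127.8 mg/L.

128 mg/L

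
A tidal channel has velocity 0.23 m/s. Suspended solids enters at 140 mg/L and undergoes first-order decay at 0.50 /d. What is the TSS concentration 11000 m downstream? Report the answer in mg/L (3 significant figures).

106 mg/L

Travel time t = 11000 m / 0.23 m/s = 1.1e+04/0.23 = 4.783e+04 s = 0.5535 d.
First-order decay: C = 140·exp(−0.50·0.5535) = 140·0.7582 = 106.2 mg/L.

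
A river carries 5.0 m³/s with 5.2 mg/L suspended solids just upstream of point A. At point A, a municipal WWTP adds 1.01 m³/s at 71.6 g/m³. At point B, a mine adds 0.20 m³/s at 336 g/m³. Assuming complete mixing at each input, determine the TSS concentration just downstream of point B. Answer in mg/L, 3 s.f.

26.7 mg/L

After input A: C = (5·5.2 + 1.01·71.6) / 6.01 = 16.36 mg/L.
After input B: C = (6.01·16.36 + 0.2·336) / 6.21 = 26.65 mg/L.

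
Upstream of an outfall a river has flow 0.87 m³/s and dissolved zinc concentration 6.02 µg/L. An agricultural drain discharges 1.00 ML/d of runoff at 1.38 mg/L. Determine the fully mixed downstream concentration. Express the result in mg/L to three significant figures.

0.0241 mg/L

1.00 ML/d = 0.01157 m³/s.
6.02 µg/L = 0.00602 mg/L.
Flow-weighted mixing gives C = (0.01157·1.38 + 0.87·0.00602) / (0.01157 + 0.87) = 0.02121/0.8816 = 0.02406 mg/L.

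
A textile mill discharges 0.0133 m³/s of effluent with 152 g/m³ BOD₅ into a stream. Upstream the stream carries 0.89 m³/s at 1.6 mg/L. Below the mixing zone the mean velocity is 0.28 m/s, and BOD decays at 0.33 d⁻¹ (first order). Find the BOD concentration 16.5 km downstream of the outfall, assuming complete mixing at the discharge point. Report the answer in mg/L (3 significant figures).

After complete mixing, C₀ = (0.0133·152 + 0.89·1.6) / 0.9033 = 3.814 mg/L.
Travel time t = 1.65e+04 m / 0.28 m/s = 5.893e+04 s = 0.682 d.
C = 3.814·exp(−0.33·0.682) = 3.814·0.7985 = 3.046 mg/L.

3.05 mg/L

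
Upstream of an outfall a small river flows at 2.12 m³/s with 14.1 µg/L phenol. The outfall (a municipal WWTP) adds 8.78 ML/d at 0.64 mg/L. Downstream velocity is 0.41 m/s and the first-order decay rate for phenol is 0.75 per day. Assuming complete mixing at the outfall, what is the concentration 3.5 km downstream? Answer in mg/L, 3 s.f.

0.0397 mg/L

8.78 ML/d = 0.1016 m³/s.
14.1 µg/L = 0.0141 mg/L.
After complete mixing, C₀ = (0.1016·0.64 + 2.12·0.0141) / 2.222 = 0.04273 mg/L.
Travel time t = 3500 m / 0.41 m/s = 8537 s = 0.0988 d.
C = 0.04273·exp(−0.75·0.0988) = 0.04273·0.9286 = 0.03968 mg/L.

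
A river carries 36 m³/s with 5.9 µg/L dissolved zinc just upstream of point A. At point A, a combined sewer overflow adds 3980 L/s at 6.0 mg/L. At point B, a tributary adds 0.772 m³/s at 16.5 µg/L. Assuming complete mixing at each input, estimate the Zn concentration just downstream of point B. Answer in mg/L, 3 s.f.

5.9 µg/L = 0.0059 mg/L.
3980 L/s = 3.98 m³/s.
After input A: C = (36·0.0059 + 3.98·6) / 39.98 = 0.6026 mg/L.
16.5 µg/L = 0.0165 mg/L.
After input B: C = (39.98·0.6026 + 0.772·0.0165) / 40.75 = 0.5915 mg/L.

0.592 mg/L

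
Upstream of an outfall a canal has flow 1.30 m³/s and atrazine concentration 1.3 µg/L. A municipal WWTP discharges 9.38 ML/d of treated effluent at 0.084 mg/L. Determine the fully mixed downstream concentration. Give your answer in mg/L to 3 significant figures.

0.00767 mg/L

9.38 ML/d = 0.1086 m³/s.
1.3 µg/L = 0.0013 mg/L.
Conservation of mass across the mixing zone: C = (0.1086·0.084 + 1.3·0.0013) / (0.1086 + 1.3) = 0.01081/1.409 = 0.007674 mg/L.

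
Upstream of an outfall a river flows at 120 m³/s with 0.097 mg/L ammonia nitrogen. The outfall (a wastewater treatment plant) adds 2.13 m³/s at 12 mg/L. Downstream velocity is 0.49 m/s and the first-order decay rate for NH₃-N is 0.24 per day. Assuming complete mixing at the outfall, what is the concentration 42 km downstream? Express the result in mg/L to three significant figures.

0.240 mg/L

After complete mixing, C₀ = (2.13·12 + 120·0.097) / 122.1 = 0.3046 mg/L.
Travel time t = 4.2e+04 m / 0.49 m/s = 8.571e+04 s = 0.9921 d.
C = 0.3046·exp(−0.24·0.9921) = 0.3046·0.7881 = 0.2401 mg/L.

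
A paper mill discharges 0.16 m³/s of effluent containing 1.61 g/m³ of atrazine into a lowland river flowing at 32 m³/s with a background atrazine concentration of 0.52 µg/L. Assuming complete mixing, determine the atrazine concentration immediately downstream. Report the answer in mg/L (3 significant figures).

0.00853 mg/L

0.52 µg/L = 0.00052 mg/L.
Conservation of mass across the mixing zone: C = (0.16·1.61 + 32·0.00052) / (0.16 + 32) = 0.2742/32.16 = 0.008527 mg/L.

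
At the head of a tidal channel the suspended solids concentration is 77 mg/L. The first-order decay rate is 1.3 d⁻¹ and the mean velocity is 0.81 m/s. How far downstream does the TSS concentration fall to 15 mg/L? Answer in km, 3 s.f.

From C = C₀·e^(−kt), t = ln(C₀/C)/k = ln(77/15)/1.3 = 1.636/1.3 = 1.258 d.
Distance = v·t = 0.81 m/s × 1.087e+05 s = 8.806e+04 m = 88.06 km.

88.1 km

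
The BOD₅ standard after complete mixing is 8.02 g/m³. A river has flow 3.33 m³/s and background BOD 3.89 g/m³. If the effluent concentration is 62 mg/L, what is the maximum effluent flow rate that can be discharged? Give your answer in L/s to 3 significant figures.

255 L/s

Mass balance at complete mixing: C_std·(Q_w + Q_r) = Q_w·C_e + Q_r·C_b.
Rearranging, Q_w = Q_r·(C_std − C_b)/(C_e − C_std) = 3.33·(8.02 − 3.89) / (62 − 8.02) = 0.2548 m³/s.
= 254.8 L/s.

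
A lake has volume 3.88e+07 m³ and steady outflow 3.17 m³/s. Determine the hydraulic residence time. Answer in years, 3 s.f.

0.388 yr

Q = 3.17 m³/s × 3.156e+07 s/yr = 1e+08 m³/yr.
Hydraulic residence time τ = V/Q = 3.88e+07/1e+08 = 0.3879 yr.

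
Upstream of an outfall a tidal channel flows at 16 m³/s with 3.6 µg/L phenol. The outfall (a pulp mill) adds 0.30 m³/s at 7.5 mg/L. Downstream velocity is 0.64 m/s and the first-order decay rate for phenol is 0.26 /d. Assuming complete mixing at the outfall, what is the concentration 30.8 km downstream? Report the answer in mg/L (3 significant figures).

3.6 µg/L = 0.0036 mg/L.
After complete mixing, C₀ = (0.3·7.5 + 16·0.0036) / 16.3 = 0.1416 mg/L.
Travel time t = 3.08e+04 m / 0.64 m/s = 4.812e+04 s = 0.557 d.
C = 0.1416·exp(−0.26·0.557) = 0.1416·0.8652 = 0.1225 mg/L.

0.122 mg/L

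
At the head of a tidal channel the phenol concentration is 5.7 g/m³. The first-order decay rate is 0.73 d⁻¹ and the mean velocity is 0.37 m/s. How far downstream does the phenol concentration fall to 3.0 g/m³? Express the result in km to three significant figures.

From C = C₀·e^(−kt), t = ln(C₀/C)/k = ln(5.7/3.0)/0.73 = 0.6419/0.73 = 0.8793 d.
Distance = v·t = 0.37 m/s × 7.597e+04 s = 2.811e+04 m = 28.11 km.

28.1 km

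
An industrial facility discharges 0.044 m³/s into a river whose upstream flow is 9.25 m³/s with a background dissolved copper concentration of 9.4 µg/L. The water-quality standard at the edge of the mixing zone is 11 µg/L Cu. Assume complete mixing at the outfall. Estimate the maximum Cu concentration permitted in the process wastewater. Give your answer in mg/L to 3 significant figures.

9.4 µg/L = 0.0094 mg/L.
11 µg/L = 0.011 mg/L.
Mass balance: 0.011·9.294 = 0.044·Cₑ + 9.25·0.0094.
Cₑ = (0.1022 − 0.08695) / 0.044 = 0.3474 mg/L.

0.347 mg/L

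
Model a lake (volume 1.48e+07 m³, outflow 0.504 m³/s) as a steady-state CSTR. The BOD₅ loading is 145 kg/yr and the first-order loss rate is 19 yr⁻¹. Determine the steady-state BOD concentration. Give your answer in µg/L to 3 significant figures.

0.488 µg/L

Outflow Q = 0.504 m³/s × 3.156e+07 s/yr = 1.591e+07 m³/yr.
Steady-state CSTR mass balance: W = Q·C + k·V·C, so C = W/(Q + kV).
Q + kV = 1.591e+07 + 19·1.48e+07 = 2.971e+08 m³/yr.
C = 145/2.971e+08 = 4.88e-07 kg/m³ = 0.000488 mg/L = 0.488 µg/L.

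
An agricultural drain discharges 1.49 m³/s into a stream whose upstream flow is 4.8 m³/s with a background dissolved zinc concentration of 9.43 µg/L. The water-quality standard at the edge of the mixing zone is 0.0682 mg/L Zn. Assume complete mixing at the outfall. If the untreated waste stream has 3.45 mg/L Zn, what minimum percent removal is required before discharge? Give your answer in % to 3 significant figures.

9.43 µg/L = 0.00943 mg/L.
Mass balance: 0.0682·6.29 = 1.49·Cₑ + 4.8·0.00943.
Cₑ = (0.429 − 0.04526) / 1.49 = 0.2575 mg/L.
Required removal = 1 − 0.2575/3.45 = 92.54 %.

92.5 %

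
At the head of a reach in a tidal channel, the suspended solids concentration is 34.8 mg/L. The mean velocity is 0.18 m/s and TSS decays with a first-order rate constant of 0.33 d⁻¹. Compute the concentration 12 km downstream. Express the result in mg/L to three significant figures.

Travel time t = 12 km / 0.18 m/s = 1.2e+04/0.18 = 6.667e+04 s = 0.7716 d.
First-order decay: C = 34.8·exp(−0.33·0.7716) = 34.8·0.7752 = 26.98 mg/L.

27.0 mg/L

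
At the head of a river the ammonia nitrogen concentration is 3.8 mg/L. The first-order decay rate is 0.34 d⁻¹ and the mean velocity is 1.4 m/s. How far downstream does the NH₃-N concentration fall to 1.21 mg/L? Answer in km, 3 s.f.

From C = C₀·e^(−kt), t = ln(C₀/C)/k = ln(3.8/1.21)/0.34 = 1.144/0.34 = 3.366 d.
Distance = v·t = 1.4 m/s × 2.908e+05 s = 4.071e+05 m = 407.1 km.

407 km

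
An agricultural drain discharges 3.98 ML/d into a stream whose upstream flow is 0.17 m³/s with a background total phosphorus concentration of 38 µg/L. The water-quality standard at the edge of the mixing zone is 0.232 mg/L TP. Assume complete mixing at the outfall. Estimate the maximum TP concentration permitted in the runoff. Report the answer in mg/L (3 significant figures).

3.98 ML/d = 0.04606 m³/s.
38 µg/L = 0.038 mg/L.
Mass balance: 0.232·0.2161 = 0.04606·Cₑ + 0.17·0.038.
Cₑ = (0.05013 − 0.00646) / 0.04606 = 0.9479 mg/L.

0.948 mg/L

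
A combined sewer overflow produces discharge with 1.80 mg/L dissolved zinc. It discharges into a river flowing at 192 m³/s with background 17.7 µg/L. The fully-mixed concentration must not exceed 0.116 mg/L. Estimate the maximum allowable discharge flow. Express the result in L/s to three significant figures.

11200 L/s

17.7 µg/L = 0.0177 mg/L.
Mass balance at complete mixing: C_std·(Q_w + Q_r) = Q_w·C_e + Q_r·C_b.
Rearranging, Q_w = Q_r·(C_std − C_b)/(C_e − C_std) = 192·(0.116 − 0.0177) / (1.8 − 0.116) = 11.21 m³/s.
= 1.121e+04 L/s.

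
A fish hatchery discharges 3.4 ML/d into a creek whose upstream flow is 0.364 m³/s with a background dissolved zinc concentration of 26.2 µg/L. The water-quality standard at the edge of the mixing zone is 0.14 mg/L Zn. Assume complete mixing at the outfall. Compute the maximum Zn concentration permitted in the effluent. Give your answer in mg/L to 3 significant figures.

1.19 mg/L

3.4 ML/d = 0.03935 m³/s.
26.2 µg/L = 0.0262 mg/L.
Mass balance: 0.14·0.4034 = 0.03935·Cₑ + 0.364·0.0262.
Cₑ = (0.05647 − 0.009537) / 0.03935 = 1.193 mg/L.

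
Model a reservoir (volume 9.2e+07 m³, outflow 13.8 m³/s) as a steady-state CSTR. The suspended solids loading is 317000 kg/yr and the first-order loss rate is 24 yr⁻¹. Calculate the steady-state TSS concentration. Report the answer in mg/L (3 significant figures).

0.120 mg/L

Outflow Q = 13.8 m³/s × 3.156e+07 s/yr = 4.355e+08 m³/yr.
Steady-state CSTR mass balance: W = Q·C + k·V·C, so C = W/(Q + kV).
Q + kV = 4.355e+08 + 24·9.2e+07 = 2.643e+09 m³/yr.
C = 317000/2.643e+09 = 0.0001199 kg/m³ = 0.1199 mg/L.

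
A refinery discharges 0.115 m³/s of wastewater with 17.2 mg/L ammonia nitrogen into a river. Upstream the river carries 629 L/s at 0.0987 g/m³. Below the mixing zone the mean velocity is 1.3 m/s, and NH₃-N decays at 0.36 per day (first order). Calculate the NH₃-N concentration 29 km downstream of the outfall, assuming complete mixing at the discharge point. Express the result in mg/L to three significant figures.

2.50 mg/L

629 L/s = 0.629 m³/s.
After complete mixing, C₀ = (0.115·17.2 + 0.629·0.0987) / 0.744 = 2.742 mg/L.
Travel time t = 2.9e+04 m / 1.3 m/s = 2.231e+04 s = 0.2582 d.
C = 2.742·exp(−0.36·0.2582) = 2.742·0.9112 = 2.499 mg/L.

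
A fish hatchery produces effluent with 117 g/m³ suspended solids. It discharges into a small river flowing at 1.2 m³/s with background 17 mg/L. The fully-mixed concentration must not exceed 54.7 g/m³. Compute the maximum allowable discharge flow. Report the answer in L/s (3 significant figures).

Mass balance at complete mixing: C_std·(Q_w + Q_r) = Q_w·C_e + Q_r·C_b.
Rearranging, Q_w = Q_r·(C_std − C_b)/(C_e − C_std) = 1.2·(54.7 − 17) / (117 − 54.7) = 0.7262 m³/s.
= 726.2 L/s.

726 L/s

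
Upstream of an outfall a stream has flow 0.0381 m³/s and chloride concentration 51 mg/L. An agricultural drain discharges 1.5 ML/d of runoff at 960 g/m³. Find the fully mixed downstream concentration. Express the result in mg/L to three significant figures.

1.5 ML/d = 0.01736 m³/s.
Flow-weighted mixing gives C = (0.01736·960 + 0.0381·51) / (0.01736 + 0.0381) = 18.61/0.05546 = 335.5 mg/L.

336 mg/L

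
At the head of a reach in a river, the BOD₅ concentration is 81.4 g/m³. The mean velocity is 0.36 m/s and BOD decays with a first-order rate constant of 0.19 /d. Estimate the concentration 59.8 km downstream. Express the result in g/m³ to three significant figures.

56.5 g/m³

Travel time t = 59.8 km / 0.36 m/s = 5.98e+04/0.36 = 1.661e+05 s = 1.923 d.
First-order decay: C = 81.4·exp(−0.19·1.923) = 81.4·0.694 = 56.49 g/m³.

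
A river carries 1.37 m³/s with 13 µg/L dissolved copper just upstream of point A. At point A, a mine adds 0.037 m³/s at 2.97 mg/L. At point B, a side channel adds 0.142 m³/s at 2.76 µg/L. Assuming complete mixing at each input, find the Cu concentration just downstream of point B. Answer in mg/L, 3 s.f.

0.0827 mg/L

13 µg/L = 0.013 mg/L.
After input A: C = (1.37·0.013 + 0.037·2.97) / 1.407 = 0.09076 mg/L.
2.76 µg/L = 0.00276 mg/L.
After input B: C = (1.407·0.09076 + 0.142·0.00276) / 1.549 = 0.08269 mg/L.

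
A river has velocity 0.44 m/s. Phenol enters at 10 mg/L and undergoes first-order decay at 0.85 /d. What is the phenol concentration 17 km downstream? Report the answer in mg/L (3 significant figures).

Travel time t = 17 km / 0.44 m/s = 1.7e+04/0.44 = 3.864e+04 s = 0.4472 d.
First-order decay: C = 10·exp(−0.85·0.4472) = 10·0.6838 = 6.838 mg/L.

6.84 mg/L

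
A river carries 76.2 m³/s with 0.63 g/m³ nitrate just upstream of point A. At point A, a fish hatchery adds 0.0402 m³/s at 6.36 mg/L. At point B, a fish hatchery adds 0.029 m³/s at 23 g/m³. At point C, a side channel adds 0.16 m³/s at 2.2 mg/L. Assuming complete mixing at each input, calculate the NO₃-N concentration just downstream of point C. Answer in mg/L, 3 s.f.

After input A: C = (76.2·0.63 + 0.0402·6.36) / 76.24 = 0.633 mg/L.
After input B: C = (76.24·0.633 + 0.029·23) / 76.27 = 0.6415 mg/L.
After input C: C = (76.27·0.6415 + 0.16·2.2) / 76.43 = 0.6448 mg/L.

0.645 mg/L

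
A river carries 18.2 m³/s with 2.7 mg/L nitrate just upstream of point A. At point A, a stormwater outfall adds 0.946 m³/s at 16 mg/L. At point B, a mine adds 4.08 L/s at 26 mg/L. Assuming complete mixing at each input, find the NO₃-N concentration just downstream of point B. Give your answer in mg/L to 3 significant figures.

After input A: C = (18.2·2.7 + 0.946·16) / 19.15 = 3.357 mg/L.
4.08 L/s = 0.00408 m³/s.
After input B: C = (19.15·3.357 + 0.00408·26) / 19.15 = 3.362 mg/L.

3.36 mg/L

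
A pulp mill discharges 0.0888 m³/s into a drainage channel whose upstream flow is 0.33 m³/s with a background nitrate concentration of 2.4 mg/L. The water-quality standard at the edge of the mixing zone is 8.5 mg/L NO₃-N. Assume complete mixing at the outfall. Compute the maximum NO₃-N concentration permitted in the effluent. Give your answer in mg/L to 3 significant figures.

Mass balance: 8.5·0.4188 = 0.0888·Cₑ + 0.33·2.4.
Cₑ = (3.56 − 0.792) / 0.0888 = 31.17 mg/L.

31.2 mg/L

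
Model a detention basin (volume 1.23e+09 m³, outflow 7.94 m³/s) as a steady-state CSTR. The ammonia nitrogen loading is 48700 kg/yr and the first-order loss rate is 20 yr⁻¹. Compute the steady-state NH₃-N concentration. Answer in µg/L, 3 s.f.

1.96 µg/L

Outflow Q = 7.94 m³/s × 3.156e+07 s/yr = 2.506e+08 m³/yr.
Steady-state CSTR mass balance: W = Q·C + k·V·C, so C = W/(Q + kV).
Q + kV = 2.506e+08 + 20·1.23e+09 = 2.485e+10 m³/yr.
C = 48700/2.485e+10 = 1.96e-06 kg/m³ = 0.00196 mg/L = 1.96 µg/L.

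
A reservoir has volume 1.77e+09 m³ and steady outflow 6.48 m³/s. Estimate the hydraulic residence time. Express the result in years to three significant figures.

Q = 6.48 m³/s × 3.156e+07 s/yr = 2.045e+08 m³/yr.
Hydraulic residence time τ = V/Q = 1.77e+09/2.045e+08 = 8.656 yr.

8.66 yr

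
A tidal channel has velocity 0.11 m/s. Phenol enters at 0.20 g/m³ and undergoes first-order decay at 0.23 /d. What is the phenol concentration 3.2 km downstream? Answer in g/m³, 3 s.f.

Travel time t = 3.2 km / 0.11 m/s = 3200/0.11 = 2.909e+04 s = 0.3367 d.
First-order decay: C = 0.20·exp(−0.23·0.3367) = 0.20·0.9255 = 0.1851 g/m³.

0.185 g/m³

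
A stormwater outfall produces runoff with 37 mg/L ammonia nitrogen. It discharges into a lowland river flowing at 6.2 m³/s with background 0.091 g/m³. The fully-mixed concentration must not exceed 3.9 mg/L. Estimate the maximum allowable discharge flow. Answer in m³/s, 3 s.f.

Mass balance at complete mixing: C_std·(Q_w + Q_r) = Q_w·C_e + Q_r·C_b.
Rearranging, Q_w = Q_r·(C_std − C_b)/(C_e − C_std) = 6.2·(3.9 − 0.091) / (37 − 3.9) = 0.7135 m³/s.

0.713 m³/s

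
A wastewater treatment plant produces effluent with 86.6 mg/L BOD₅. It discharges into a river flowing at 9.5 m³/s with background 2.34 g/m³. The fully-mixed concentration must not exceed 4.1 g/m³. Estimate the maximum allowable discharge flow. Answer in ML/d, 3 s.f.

17.5 ML/d

Mass balance at complete mixing: C_std·(Q_w + Q_r) = Q_w·C_e + Q_r·C_b.
Rearranging, Q_w = Q_r·(C_std − C_b)/(C_e − C_std) = 9.5·(4.1 − 2.34) / (86.6 − 4.1) = 0.2027 m³/s.
= 17.51 ML/d.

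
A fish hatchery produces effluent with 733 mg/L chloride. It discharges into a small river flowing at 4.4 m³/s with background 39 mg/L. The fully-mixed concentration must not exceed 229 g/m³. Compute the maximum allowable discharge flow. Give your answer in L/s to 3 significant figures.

Mass balance at complete mixing: C_std·(Q_w + Q_r) = Q_w·C_e + Q_r·C_b.
Rearranging, Q_w = Q_r·(C_std − C_b)/(C_e − C_std) = 4.4·(229 − 39) / (733 − 229) = 1.659 m³/s.
= 1659 L/s.

1660 L/s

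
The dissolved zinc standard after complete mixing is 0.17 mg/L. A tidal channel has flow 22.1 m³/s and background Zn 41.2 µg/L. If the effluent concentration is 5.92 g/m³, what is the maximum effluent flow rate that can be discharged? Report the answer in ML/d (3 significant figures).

42.8 ML/d

41.2 µg/L = 0.0412 mg/L.
Mass balance at complete mixing: C_std·(Q_w + Q_r) = Q_w·C_e + Q_r·C_b.
Rearranging, Q_w = Q_r·(C_std − C_b)/(C_e − C_std) = 22.1·(0.17 − 0.0412) / (5.92 − 0.17) = 0.495 m³/s.
= 42.77 ML/d.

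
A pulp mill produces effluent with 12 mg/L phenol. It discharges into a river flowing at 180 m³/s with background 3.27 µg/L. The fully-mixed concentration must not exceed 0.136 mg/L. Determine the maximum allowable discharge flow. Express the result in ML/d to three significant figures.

174 ML/d

3.27 µg/L = 0.00327 mg/L.
Mass balance at complete mixing: C_std·(Q_w + Q_r) = Q_w·C_e + Q_r·C_b.
Rearranging, Q_w = Q_r·(C_std − C_b)/(C_e − C_std) = 180·(0.136 − 0.00327) / (12 − 0.136) = 2.014 m³/s.
= 174 ML/d.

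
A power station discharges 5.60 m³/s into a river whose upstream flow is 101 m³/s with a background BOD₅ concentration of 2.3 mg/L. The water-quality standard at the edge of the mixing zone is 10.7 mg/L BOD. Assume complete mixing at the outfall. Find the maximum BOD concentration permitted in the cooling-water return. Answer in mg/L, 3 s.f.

162 mg/L

Mass balance: 10.7·106.6 = 5.6·Cₑ + 101·2.3.
Cₑ = (1141 − 232.3) / 5.6 = 162.2 mg/L.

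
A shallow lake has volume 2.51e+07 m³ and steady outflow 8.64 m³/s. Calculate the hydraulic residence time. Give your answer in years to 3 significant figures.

0.0921 yr

Q = 8.64 m³/s × 3.156e+07 s/yr = 2.727e+08 m³/yr.
Hydraulic residence time τ = V/Q = 2.51e+07/2.727e+08 = 0.09206 yr.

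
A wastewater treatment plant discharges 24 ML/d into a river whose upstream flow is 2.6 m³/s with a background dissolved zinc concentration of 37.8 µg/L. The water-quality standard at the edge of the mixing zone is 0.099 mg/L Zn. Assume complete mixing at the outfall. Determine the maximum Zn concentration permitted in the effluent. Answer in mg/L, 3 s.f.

0.672 mg/L

24 ML/d = 0.2778 m³/s.
37.8 µg/L = 0.0378 mg/L.
Mass balance: 0.099·2.878 = 0.2778·Cₑ + 2.6·0.0378.
Cₑ = (0.2849 − 0.09828) / 0.2778 = 0.6718 mg/L.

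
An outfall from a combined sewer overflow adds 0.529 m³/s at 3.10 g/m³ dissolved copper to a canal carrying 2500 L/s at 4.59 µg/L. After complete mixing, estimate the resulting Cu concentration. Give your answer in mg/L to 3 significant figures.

0.545 mg/L

2500 L/s = 2.5 m³/s.
4.59 µg/L = 0.00459 mg/L.
By mass balance at complete mixing, C = (0.529·3.1 + 2.5·0.00459) / (0.529 + 2.5) = 1.651/3.029 = 0.5452 mg/L.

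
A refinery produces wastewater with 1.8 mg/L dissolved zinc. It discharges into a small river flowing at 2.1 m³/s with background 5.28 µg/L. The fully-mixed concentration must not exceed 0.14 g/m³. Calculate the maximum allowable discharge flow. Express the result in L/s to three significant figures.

5.28 µg/L = 0.00528 mg/L.
Mass balance at complete mixing: C_std·(Q_w + Q_r) = Q_w·C_e + Q_r·C_b.
Rearranging, Q_w = Q_r·(C_std − C_b)/(C_e − C_std) = 2.1·(0.14 − 0.00528) / (1.8 − 0.14) = 0.1704 m³/s.
= 170.4 L/s.

170 L/s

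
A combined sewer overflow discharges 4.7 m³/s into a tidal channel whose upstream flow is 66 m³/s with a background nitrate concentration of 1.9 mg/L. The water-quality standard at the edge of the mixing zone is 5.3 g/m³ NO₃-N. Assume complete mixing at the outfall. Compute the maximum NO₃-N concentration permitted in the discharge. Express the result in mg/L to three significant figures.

Mass balance: 5.3·70.7 = 4.7·Cₑ + 66·1.9.
Cₑ = (374.7 − 125.4) / 4.7 = 53.04 mg/L.

53.0 mg/L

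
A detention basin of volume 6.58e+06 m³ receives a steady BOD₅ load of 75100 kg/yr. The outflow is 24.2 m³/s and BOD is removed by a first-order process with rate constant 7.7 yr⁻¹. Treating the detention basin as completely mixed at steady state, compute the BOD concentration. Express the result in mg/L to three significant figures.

Outflow Q = 24.2 m³/s × 3.156e+07 s/yr = 7.637e+08 m³/yr.
Steady-state CSTR mass balance: W = Q·C + k·V·C, so C = W/(Q + kV).
Q + kV = 7.637e+08 + 7.7·6.58e+06 = 8.144e+08 m³/yr.
C = 75100/8.144e+08 = 9.222e-05 kg/m³ = 0.09222 mg/L.

0.0922 mg/L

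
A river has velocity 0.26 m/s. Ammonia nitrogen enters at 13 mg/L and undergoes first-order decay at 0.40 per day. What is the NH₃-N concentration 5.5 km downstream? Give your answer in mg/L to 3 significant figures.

11.8 mg/L

Travel time t = 5.5 km / 0.26 m/s = 5500/0.26 = 2.115e+04 s = 0.2448 d.
First-order decay: C = 13·exp(−0.40·0.2448) = 13·0.9067 = 11.79 mg/L.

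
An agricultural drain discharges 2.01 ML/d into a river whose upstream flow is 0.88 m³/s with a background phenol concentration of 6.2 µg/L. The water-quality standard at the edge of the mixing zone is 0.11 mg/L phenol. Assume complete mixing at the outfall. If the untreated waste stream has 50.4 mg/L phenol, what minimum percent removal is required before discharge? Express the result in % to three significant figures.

92.0 %

2.01 ML/d = 0.02326 m³/s.
6.2 µg/L = 0.0062 mg/L.
Mass balance: 0.11·0.9033 = 0.02326·Cₑ + 0.88·0.0062.
Cₑ = (0.09936 − 0.005456) / 0.02326 = 4.036 mg/L.
Required removal = 1 − 4.036/50.4 = 91.99 %.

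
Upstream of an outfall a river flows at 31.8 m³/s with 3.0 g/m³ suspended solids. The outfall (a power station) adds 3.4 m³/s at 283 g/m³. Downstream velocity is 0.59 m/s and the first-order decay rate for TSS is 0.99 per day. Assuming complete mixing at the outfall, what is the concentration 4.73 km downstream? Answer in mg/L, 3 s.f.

After complete mixing, C₀ = (3.4·283 + 31.8·3) / 35.2 = 30.05 mg/L.
Travel time t = 4730 m / 0.59 m/s = 8017 s = 0.09279 d.
C = 30.05·exp(−0.99·0.09279) = 30.05·0.9122 = 27.41 mg/L.

27.4 mg/L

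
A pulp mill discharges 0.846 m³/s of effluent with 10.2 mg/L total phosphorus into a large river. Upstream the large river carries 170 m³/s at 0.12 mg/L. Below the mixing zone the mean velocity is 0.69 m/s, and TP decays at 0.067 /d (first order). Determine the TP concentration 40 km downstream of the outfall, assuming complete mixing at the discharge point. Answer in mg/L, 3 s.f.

After complete mixing, C₀ = (0.846·10.2 + 170·0.12) / 170.8 = 0.1699 mg/L.
Travel time t = 4e+04 m / 0.69 m/s = 5.797e+04 s = 0.671 d.
C = 0.1699·exp(−0.067·0.671) = 0.1699·0.956 = 0.1624 mg/L.

0.162 mg/L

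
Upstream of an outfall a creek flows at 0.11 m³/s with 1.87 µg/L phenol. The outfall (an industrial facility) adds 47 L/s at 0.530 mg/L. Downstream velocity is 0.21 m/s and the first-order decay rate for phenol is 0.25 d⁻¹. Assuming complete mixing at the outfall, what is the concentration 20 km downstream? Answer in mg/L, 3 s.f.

47 L/s = 0.047 m³/s.
1.87 µg/L = 0.00187 mg/L.
After complete mixing, C₀ = (0.047·0.53 + 0.11·0.00187) / 0.157 = 0.16 mg/L.
Travel time t = 2e+04 m / 0.21 m/s = 9.524e+04 s = 1.102 d.
C = 0.16·exp(−0.25·1.102) = 0.16·0.7591 = 0.1214 mg/L.

0.121 mg/L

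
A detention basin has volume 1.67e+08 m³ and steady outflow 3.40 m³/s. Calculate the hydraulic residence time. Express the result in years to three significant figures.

Q = 3.40 m³/s × 3.156e+07 s/yr = 1.073e+08 m³/yr.
Hydraulic residence time τ = V/Q = 1.67e+08/1.073e+08 = 1.556 yr.

1.56 yr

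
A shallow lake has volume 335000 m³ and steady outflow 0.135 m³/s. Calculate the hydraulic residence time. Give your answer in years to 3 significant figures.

0.0786 yr

Q = 0.135 m³/s × 3.156e+07 s/yr = 4.26e+06 m³/yr.
Hydraulic residence time τ = V/Q = 335000/4.26e+06 = 0.07863 yr.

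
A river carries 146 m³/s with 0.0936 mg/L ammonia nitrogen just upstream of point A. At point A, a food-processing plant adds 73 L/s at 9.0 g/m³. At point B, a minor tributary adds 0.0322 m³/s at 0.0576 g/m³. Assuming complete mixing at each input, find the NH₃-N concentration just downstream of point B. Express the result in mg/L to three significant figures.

0.0980 mg/L

73 L/s = 0.073 m³/s.
After input A: C = (146·0.0936 + 0.073·9) / 146.1 = 0.09805 mg/L.
After input B: C = (146.1·0.09805 + 0.0322·0.0576) / 146.1 = 0.09804 mg/L.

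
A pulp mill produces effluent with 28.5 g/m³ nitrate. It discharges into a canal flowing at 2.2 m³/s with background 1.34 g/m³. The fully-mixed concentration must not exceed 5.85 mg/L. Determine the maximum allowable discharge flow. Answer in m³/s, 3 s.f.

0.438 m³/s

Mass balance at complete mixing: C_std·(Q_w + Q_r) = Q_w·C_e + Q_r·C_b.
Rearranging, Q_w = Q_r·(C_std − C_b)/(C_e − C_std) = 2.2·(5.85 − 1.34) / (28.5 − 5.85) = 0.4381 m³/s.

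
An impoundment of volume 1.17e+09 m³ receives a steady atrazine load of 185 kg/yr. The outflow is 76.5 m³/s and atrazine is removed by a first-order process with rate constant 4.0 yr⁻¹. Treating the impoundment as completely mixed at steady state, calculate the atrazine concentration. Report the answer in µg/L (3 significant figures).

0.0261 µg/L

Outflow Q = 76.5 m³/s × 3.156e+07 s/yr = 2.414e+09 m³/yr.
Steady-state CSTR mass balance: W = Q·C + k·V·C, so C = W/(Q + kV).
Q + kV = 2.414e+09 + 4.0·1.17e+09 = 7.094e+09 m³/yr.
C = 185/7.094e+09 = 2.608e-08 kg/m³ = 2.608e-05 mg/L = 0.02608 µg/L.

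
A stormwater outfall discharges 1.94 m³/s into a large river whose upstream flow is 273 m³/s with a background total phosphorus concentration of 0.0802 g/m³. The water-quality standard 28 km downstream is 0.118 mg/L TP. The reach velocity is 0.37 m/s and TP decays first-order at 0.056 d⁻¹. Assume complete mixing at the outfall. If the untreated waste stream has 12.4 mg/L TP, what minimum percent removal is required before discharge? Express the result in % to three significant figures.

Travel time to the compliance point: t = 2.8e+04/0.37 = 7.568e+04 s = 0.8759 d; decay factor exp(−0.056·0.8759) = 0.9521.
So the concentration just after mixing may be at most 0.118/0.9521 = 0.1239 mg/L.
Mass balance: 0.1239·274.9 = 1.94·Cₑ + 273·0.0802.
Cₑ = (34.07 − 21.89) / 1.94 = 6.278 mg/L.
Required removal = 1 − 6.278/12.4 = 49.37 %.

49.4 %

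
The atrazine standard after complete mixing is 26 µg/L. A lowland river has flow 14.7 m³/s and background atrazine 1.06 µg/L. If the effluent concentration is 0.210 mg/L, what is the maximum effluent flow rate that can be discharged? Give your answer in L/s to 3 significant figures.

1990 L/s

1.06 µg/L = 0.00106 mg/L.
26 µg/L = 0.026 mg/L.
Mass balance at complete mixing: C_std·(Q_w + Q_r) = Q_w·C_e + Q_r·C_b.
Rearranging, Q_w = Q_r·(C_std − C_b)/(C_e − C_std) = 14.7·(0.026 − 0.00106) / (0.21 − 0.026) = 1.992 m³/s.
= 1992 L/s.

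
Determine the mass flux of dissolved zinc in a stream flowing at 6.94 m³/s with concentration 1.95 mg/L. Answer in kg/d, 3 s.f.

Mass flux = Q·C = 6.94 m³/s × 1.95 g/m³ = 13.53 g/s.
= 13.53 g/s × 86.4 = 1169 kg/d.

1170 kg/d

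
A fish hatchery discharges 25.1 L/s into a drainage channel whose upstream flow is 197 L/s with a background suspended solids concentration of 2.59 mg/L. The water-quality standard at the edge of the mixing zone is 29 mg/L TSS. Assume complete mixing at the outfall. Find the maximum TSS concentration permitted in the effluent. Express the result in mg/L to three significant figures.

25.1 L/s = 0.0251 m³/s.
197 L/s = 0.197 m³/s.
Mass balance: 29·0.2221 = 0.0251·Cₑ + 0.197·2.59.
Cₑ = (6.441 − 0.5102) / 0.0251 = 236.3 mg/L.

236 mg/L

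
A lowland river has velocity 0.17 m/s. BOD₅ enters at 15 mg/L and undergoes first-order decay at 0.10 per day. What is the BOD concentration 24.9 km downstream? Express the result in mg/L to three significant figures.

12.7 mg/L

Travel time t = 24.9 km / 0.17 m/s = 2.49e+04/0.17 = 1.465e+05 s = 1.695 d.
First-order decay: C = 15·exp(−0.10·1.695) = 15·0.8441 = 12.66 mg/L.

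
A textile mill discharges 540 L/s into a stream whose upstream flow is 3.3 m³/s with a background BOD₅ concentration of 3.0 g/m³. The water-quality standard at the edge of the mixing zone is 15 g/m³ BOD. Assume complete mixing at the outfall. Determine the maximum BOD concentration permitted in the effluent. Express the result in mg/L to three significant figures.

88.3 mg/L

540 L/s = 0.54 m³/s.
Mass balance: 15·3.84 = 0.54·Cₑ + 3.3·3.
Cₑ = (57.6 − 9.9) / 0.54 = 88.33 mg/L.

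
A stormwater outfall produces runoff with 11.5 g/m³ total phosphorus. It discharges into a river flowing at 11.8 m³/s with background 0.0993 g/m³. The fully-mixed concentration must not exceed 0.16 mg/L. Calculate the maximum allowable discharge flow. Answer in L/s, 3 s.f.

63.2 L/s

Mass balance at complete mixing: C_std·(Q_w + Q_r) = Q_w·C_e + Q_r·C_b.
Rearranging, Q_w = Q_r·(C_std − C_b)/(C_e − C_std) = 11.8·(0.16 − 0.0993) / (11.5 − 0.16) = 0.06316 m³/s.
= 63.16 L/s.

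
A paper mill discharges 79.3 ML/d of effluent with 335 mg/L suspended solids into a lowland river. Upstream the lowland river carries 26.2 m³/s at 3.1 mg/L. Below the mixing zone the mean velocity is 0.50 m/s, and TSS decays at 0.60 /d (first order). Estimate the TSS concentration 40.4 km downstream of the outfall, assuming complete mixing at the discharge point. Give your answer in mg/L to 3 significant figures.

8.18 mg/L

79.3 ML/d = 0.9178 m³/s.
After complete mixing, C₀ = (0.9178·335 + 26.2·3.1) / 27.12 = 14.33 mg/L.
Travel time t = 4.04e+04 m / 0.50 m/s = 8.08e+04 s = 0.9352 d.
C = 14.33·exp(−0.60·0.9352) = 14.33·0.5706 = 8.178 mg/L.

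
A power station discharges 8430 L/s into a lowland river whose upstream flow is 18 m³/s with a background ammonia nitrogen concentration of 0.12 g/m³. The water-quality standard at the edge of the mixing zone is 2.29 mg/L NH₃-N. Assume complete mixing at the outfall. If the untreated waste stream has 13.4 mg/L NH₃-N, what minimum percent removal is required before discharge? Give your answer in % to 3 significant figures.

8430 L/s = 8.43 m³/s.
Mass balance: 2.29·26.43 = 8.43·Cₑ + 18·0.12.
Cₑ = (60.52 − 2.16) / 8.43 = 6.923 mg/L.
Required removal = 1 − 6.923/13.4 = 48.33 %.

48.3 %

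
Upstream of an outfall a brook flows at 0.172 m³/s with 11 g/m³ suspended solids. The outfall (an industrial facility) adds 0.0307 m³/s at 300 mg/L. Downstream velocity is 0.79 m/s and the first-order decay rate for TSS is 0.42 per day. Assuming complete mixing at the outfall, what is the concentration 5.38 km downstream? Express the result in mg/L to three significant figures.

After complete mixing, C₀ = (0.0307·300 + 0.172·11) / 0.2027 = 54.77 mg/L.
Travel time t = 5380 m / 0.79 m/s = 6810 s = 0.07882 d.
C = 54.77·exp(−0.42·0.07882) = 54.77·0.9674 = 52.99 mg/L.

53.0 mg/L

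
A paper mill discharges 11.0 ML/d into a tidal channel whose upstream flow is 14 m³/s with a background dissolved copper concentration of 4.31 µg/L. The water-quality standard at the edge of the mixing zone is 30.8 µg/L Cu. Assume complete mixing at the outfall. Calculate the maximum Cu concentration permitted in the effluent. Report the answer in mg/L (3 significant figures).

11.0 ML/d = 0.1273 m³/s.
4.31 µg/L = 0.00431 mg/L.
30.8 µg/L = 0.0308 mg/L.
Mass balance: 0.0308·14.13 = 0.1273·Cₑ + 14·0.00431.
Cₑ = (0.4351 − 0.06034) / 0.1273 = 2.944 mg/L.

2.94 mg/L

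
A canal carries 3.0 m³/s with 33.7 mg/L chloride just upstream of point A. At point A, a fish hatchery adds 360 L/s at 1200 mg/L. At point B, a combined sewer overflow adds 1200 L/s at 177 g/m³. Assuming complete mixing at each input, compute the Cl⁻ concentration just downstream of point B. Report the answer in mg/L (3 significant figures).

360 L/s = 0.36 m³/s.
After input A: C = (3·33.7 + 0.36·1200) / 3.36 = 158.7 mg/L.
1200 L/s = 1.2 m³/s.
After input B: C = (3.36·158.7 + 1.2·177) / 4.56 = 163.5 mg/L.

163 mg/L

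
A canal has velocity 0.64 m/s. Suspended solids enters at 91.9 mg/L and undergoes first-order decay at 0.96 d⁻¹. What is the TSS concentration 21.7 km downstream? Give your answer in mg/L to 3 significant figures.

63.1 mg/L

Travel time t = 21.7 km / 0.64 m/s = 2.17e+04/0.64 = 3.391e+04 s = 0.3924 d.
First-order decay: C = 91.9·exp(−0.96·0.3924) = 91.9·0.6861 = 63.05 mg/L.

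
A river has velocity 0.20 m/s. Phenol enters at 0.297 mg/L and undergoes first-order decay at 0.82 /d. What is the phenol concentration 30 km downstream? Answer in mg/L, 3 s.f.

0.0715 mg/L

Travel time t = 30 km / 0.20 m/s = 3e+04/0.20 = 1.5e+05 s = 1.736 d.
First-order decay: C = 0.297·exp(−0.82·1.736) = 0.297·0.2408 = 0.07153 mg/L.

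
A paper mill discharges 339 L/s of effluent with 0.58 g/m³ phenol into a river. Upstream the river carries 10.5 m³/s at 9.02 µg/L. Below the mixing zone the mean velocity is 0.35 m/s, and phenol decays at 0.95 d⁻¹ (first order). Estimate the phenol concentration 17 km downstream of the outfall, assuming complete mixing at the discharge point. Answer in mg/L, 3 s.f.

339 L/s = 0.339 m³/s.
9.02 µg/L = 0.00902 mg/L.
After complete mixing, C₀ = (0.339·0.58 + 10.5·0.00902) / 10.84 = 0.02688 mg/L.
Travel time t = 1.7e+04 m / 0.35 m/s = 4.857e+04 s = 0.5622 d.
C = 0.02688·exp(−0.95·0.5622) = 0.02688·0.5862 = 0.01576 mg/L.

0.0158 mg/L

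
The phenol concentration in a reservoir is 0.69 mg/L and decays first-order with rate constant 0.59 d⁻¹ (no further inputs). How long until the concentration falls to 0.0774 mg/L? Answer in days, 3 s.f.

3.71 d

t = ln(C₀/C)/k = ln(0.69/0.0774)/0.59 = 2.188/0.59 = 3.708 d.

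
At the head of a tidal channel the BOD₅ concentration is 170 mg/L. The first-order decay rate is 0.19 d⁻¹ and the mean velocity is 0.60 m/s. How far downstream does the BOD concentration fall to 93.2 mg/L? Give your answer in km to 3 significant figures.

164 km

From C = C₀·e^(−kt), t = ln(C₀/C)/k = ln(170/93.2)/0.19 = 0.6011/0.19 = 3.163 d.
Distance = v·t = 0.60 m/s × 2.733e+05 s = 1.64e+05 m = 164 km.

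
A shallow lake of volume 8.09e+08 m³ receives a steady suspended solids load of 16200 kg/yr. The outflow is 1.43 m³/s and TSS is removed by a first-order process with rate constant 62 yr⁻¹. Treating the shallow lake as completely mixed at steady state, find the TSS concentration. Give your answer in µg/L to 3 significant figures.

0.323 µg/L

Outflow Q = 1.43 m³/s × 3.156e+07 s/yr = 4.513e+07 m³/yr.
Steady-state CSTR mass balance: W = Q·C + k·V·C, so C = W/(Q + kV).
Q + kV = 4.513e+07 + 62·8.09e+08 = 5.02e+10 m³/yr.
C = 16200/5.02e+10 = 3.227e-07 kg/m³ = 0.0003227 mg/L = 0.3227 µg/L.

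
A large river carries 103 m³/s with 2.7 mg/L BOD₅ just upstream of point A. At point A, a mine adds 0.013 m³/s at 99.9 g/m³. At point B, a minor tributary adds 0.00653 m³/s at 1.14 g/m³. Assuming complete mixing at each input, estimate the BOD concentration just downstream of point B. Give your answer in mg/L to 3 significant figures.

2.71 mg/L

After input A: C = (103·2.7 + 0.013·99.9) / 103 = 2.712 mg/L.
After input B: C = (103·2.712 + 0.00653·1.14) / 103 = 2.712 mg/L.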